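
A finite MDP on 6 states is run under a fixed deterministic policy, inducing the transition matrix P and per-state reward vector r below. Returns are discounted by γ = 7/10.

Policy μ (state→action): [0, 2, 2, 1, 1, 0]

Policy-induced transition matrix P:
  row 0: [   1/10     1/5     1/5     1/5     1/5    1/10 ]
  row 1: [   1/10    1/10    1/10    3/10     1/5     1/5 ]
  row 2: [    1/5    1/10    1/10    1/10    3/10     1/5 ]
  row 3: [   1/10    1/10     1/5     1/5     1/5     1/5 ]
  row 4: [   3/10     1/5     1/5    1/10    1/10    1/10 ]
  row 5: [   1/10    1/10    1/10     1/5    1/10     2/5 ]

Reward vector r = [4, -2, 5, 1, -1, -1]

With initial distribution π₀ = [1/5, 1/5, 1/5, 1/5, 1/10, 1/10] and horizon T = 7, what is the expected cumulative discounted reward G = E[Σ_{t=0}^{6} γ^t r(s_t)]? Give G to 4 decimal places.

t=0: π = [0.2000, 0.2000, 0.2000, 0.2000, 0.1000, 0.1000], E[r] = 1.4000, γ^t·E[r] = 1.400000, running G = 1.400000
t=1: π = [0.1400, 0.1300, 0.1500, 0.1900, 0.2000, 0.1900], E[r] = 0.8500, γ^t·E[r] = 0.595000, running G = 1.995000
t=2: π = [0.1550, 0.1340, 0.1530, 0.1780, 0.1760, 0.2040], E[r] = 0.9150, γ^t·E[r] = 0.448350, running G = 2.443350
t=3: π = [0.1505, 0.1331, 0.1509, 0.1805, 0.1773, 0.2077], E[r] = 0.8858, γ^t·E[r] = 0.303829, running G = 2.747179
t=4: π = [0.1506, 0.1328, 0.1508, 0.1805, 0.1766, 0.2088], E[r] = 0.8859, γ^t·E[r] = 0.212712, running G = 2.959891
t=5: π = [0.1504, 0.1327, 0.1508, 0.1805, 0.1765, 0.2090], E[r] = 0.8849, γ^t·E[r] = 0.148732, running G = 3.108623
t=6: π = [0.1504, 0.1327, 0.1507, 0.1805, 0.1765, 0.2091], E[r] = 0.8848, γ^t·E[r] = 0.104097, running G = 3.212720

G = 3.2127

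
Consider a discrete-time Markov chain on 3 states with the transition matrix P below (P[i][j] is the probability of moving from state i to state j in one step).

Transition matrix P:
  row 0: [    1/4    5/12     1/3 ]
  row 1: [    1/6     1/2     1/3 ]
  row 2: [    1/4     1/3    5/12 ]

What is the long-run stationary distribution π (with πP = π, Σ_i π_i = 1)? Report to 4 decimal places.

π = [0.2149, 0.4215, 0.3636]

Balance equations π_j = Σ_i π_i·P[i][j]:
  π_0 = 1/4·π_0 + 1/6·π_1 + 1/4·π_2
  π_1 = 5/12·π_0 + 1/2·π_1 + 1/3·π_2
  normalize: π_0 + π_1 + π_2 = 1
Solving the linear system gives exactly π = [26/121, 51/121, 4/11].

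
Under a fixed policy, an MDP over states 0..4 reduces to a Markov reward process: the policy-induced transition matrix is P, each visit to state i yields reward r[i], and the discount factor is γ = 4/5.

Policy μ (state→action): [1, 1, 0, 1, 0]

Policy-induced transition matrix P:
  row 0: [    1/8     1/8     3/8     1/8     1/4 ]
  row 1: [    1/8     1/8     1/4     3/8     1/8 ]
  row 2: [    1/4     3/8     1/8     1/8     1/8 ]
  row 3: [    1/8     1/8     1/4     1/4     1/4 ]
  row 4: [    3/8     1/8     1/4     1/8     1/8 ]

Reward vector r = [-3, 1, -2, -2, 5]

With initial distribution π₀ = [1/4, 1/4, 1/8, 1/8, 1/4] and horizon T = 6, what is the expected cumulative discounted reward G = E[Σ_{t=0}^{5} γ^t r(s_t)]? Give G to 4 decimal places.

G = -0.9561

t=0: π = [0.2500, 0.2500, 0.1250, 0.1250, 0.2500], E[r] = 0.2500, γ^t·E[r] = 0.250000, running G = 0.250000
t=1: π = [0.2031, 0.1563, 0.2656, 0.2031, 0.1719], E[r] = -0.5313, γ^t·E[r] = -0.425000, running G = -0.175000
t=2: π = [0.2012, 0.1914, 0.2422, 0.1895, 0.1758], E[r] = -0.3965, γ^t·E[r] = -0.253750, running G = -0.428750
t=3: π = [0.1992, 0.1855, 0.2449, 0.1965, 0.1738], E[r] = -0.4258, γ^t·E[r] = -0.218000, running G = -0.646750
t=4: π = [0.1991, 0.1862, 0.2443, 0.1960, 0.1745], E[r] = -0.4191, γ^t·E[r] = -0.171675, running G = -0.818425
t=5: π = [0.1992, 0.1861, 0.2443, 0.1960, 0.1744], E[r] = -0.4203, γ^t·E[r] = -0.137721, running G = -0.956146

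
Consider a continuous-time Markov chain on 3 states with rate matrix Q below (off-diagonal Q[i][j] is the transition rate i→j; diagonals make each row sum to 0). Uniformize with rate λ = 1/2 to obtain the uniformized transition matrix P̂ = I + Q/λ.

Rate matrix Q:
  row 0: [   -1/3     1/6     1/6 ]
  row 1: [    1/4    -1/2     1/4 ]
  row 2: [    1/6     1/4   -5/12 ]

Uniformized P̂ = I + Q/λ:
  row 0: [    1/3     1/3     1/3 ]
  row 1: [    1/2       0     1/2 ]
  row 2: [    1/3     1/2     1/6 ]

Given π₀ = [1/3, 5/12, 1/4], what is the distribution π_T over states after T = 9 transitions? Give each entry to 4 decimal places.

π = [0.3818, 0.2908, 0.3273]

t=0: π = [0.3333, 0.4167, 0.2500]
t=1: π = [0.4028, 0.2361, 0.3611]
t=2: π = [0.3727, 0.3148, 0.3125]
t=3: π = [0.3858, 0.2805, 0.3337]
t=4: π = [0.3801, 0.2955, 0.3245]
t=5: π = [0.3826, 0.2889, 0.3285]
t=6: π = [0.3815, 0.2918, 0.3267]
t=7: π = [0.3820, 0.2905, 0.3275]
t=8: π = [0.3818, 0.2911, 0.3272]
t=9: π = [0.3818, 0.2908, 0.3273]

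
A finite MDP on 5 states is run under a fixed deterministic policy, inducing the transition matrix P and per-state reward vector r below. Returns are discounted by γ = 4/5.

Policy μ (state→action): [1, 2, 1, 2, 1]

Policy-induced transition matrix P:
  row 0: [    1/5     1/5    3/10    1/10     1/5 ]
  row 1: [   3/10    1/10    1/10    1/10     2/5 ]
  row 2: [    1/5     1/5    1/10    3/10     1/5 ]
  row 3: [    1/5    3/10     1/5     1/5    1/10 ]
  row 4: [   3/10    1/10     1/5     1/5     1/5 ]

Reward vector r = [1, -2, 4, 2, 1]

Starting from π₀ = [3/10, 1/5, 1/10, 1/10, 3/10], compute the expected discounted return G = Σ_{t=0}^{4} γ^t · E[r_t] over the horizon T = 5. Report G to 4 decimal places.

G = 3.7111

t=0: π = [0.3000, 0.2000, 0.1000, 0.1000, 0.3000], E[r] = 0.8000, γ^t·E[r] = 0.800000, running G = 0.800000
t=1: π = [0.2500, 0.1600, 0.2000, 0.1600, 0.2300], E[r] = 1.2800, γ^t·E[r] = 1.024000, running G = 1.824000
t=2: π = [0.2390, 0.1770, 0.1890, 0.1790, 0.2160], E[r] = 1.2150, γ^t·E[r] = 0.777600, running G = 2.601600
t=3: π = [0.2393, 0.1786, 0.1873, 0.1773, 0.2175], E[r] = 1.2034, γ^t·E[r] = 0.616141, running G = 3.217741
t=4: π = [0.2396, 0.1781, 0.1873, 0.1769, 0.2180], E[r] = 1.2046, γ^t·E[r] = 0.493404, running G = 3.711145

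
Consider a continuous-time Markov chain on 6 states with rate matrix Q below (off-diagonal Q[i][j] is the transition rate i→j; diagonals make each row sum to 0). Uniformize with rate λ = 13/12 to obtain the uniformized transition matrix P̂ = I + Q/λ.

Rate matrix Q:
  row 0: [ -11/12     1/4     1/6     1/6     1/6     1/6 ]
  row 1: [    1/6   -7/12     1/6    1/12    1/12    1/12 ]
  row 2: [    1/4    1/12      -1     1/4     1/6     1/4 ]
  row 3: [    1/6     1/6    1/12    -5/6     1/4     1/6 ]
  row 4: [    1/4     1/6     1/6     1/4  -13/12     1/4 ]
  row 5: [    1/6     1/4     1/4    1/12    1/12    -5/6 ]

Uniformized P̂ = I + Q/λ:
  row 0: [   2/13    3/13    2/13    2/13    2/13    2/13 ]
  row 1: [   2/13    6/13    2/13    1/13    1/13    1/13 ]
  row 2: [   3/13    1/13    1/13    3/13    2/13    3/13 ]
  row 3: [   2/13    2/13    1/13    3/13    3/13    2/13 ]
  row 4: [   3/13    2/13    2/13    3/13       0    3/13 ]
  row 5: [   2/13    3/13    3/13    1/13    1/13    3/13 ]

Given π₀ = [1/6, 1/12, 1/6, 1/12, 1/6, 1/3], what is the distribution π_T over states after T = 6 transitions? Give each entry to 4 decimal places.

π = [0.1738, 0.2442, 0.1439, 0.1540, 0.1161, 0.1680]

t=0: π = [0.1667, 0.0833, 0.1667, 0.0833, 0.1667, 0.3333]
t=1: π = [0.1795, 0.2051, 0.1603, 0.1538, 0.1026, 0.1987]
t=2: π = [0.1741, 0.2337, 0.1450, 0.1548, 0.1188, 0.1736]
t=3: π = [0.1741, 0.2414, 0.1441, 0.1547, 0.1161, 0.1695]
t=4: π = [0.1739, 0.2435, 0.1439, 0.1542, 0.1163, 0.1683]
t=5: π = [0.1739, 0.2440, 0.1439, 0.1540, 0.1161, 0.1681]
t=6: π = [0.1738, 0.2442, 0.1439, 0.1540, 0.1161, 0.1680]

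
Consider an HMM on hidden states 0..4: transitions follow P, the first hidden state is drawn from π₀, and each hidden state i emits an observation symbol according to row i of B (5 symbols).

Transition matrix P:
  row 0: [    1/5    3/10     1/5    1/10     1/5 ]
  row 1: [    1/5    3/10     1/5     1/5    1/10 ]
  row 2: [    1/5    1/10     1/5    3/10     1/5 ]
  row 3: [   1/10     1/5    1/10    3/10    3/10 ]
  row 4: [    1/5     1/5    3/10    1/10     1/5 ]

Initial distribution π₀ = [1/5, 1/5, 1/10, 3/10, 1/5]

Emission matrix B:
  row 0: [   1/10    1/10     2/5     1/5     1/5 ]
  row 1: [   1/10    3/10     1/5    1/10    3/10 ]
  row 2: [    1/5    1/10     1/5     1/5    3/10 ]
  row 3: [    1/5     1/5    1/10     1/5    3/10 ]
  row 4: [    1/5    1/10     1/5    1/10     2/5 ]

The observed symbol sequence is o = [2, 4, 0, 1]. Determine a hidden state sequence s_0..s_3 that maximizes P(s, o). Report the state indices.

t=0: δ = [8.000e-02, 4.000e-02, 2.000e-02, 3.000e-02, 4.000e-02]  (obs o_0=2)
t=1: δ = [3.200e-03, 7.200e-03, 4.800e-03, 2.700e-03, 6.400e-03]  ψ = [0, 0, 0, 3, 0]  (obs o_1=4)
t=2: δ = [1.440e-04, 2.160e-04, 3.840e-04, 2.880e-04, 2.560e-04]  ψ = [1, 1, 4, 1, 4]  (obs o_2=0)
t=3: δ = [7.680e-06, 1.944e-05, 7.680e-06, 2.304e-05, 8.640e-06]  ψ = [2, 1, 2, 2, 3]  (obs o_3=1)
backtrack: best end state = 3; path = [0, 4, 2, 3]

path = [0, 4, 2, 3]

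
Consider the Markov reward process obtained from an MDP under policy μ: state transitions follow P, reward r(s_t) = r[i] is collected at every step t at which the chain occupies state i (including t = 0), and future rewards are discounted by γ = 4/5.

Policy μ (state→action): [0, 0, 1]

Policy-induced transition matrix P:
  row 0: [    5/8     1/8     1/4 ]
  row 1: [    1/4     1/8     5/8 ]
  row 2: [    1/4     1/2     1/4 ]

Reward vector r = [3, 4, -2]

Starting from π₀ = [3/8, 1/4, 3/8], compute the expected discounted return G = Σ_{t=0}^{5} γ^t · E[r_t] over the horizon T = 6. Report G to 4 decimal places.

t=0: π = [0.3750, 0.2500, 0.3750], E[r] = 1.3750, γ^t·E[r] = 1.375000, running G = 1.375000
t=1: π = [0.3906, 0.2656, 0.3438], E[r] = 1.5469, γ^t·E[r] = 1.237500, running G = 2.612500
t=2: π = [0.3965, 0.2539, 0.3496], E[r] = 1.5059, γ^t·E[r] = 0.963750, running G = 3.576250
t=3: π = [0.3987, 0.2561, 0.3452], E[r] = 1.5300, γ^t·E[r] = 0.783375, running G = 4.359625
t=4: π = [0.3995, 0.2545, 0.3460], E[r] = 1.5243, γ^t·E[r] = 0.624338, running G = 4.983963
t=5: π = [0.3998, 0.2548, 0.3454], E[r] = 1.5277, γ^t·E[r] = 0.500584, running G = 5.484546

G = 5.4845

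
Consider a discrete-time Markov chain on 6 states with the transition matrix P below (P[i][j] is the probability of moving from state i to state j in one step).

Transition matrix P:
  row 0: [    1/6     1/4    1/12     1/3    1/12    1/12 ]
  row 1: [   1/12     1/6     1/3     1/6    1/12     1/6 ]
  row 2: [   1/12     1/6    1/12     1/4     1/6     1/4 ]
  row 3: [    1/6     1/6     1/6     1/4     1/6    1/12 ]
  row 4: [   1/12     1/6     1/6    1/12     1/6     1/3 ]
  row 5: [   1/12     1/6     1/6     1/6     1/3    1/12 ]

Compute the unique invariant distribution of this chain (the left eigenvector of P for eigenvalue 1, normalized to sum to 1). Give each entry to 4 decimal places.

Balance equations π_j = Σ_i π_i·P[i][j]:
  π_0 = 1/6·π_0 + 1/12·π_1 + 1/12·π_2 + 1/6·π_3 + 1/12·π_4 + 1/12·π_5
  π_1 = 1/4·π_0 + 1/6·π_1 + 1/6·π_2 + 1/6·π_3 + 1/6·π_4 + 1/6·π_5
  π_2 = 1/12·π_0 + 1/3·π_1 + 1/12·π_2 + 1/6·π_3 + 1/6·π_4 + 1/6·π_5
  π_3 = 1/3·π_0 + 1/6·π_1 + 1/4·π_2 + 1/4·π_3 + 1/12·π_4 + 1/6·π_5
  π_4 = 1/12·π_0 + 1/12·π_1 + 1/6·π_2 + 1/6·π_3 + 1/6·π_4 + 1/3·π_5
  normalize: π_0 + π_1 + π_2 + π_3 + π_4 + π_5 = 1
Solving the linear system gives exactly π = [27982/256117, 45018/256117, 44176/256117, 51685/256117, 43839/256117, 43417/256117].

π = [0.1093, 0.1758, 0.1725, 0.2018, 0.1712, 0.1695]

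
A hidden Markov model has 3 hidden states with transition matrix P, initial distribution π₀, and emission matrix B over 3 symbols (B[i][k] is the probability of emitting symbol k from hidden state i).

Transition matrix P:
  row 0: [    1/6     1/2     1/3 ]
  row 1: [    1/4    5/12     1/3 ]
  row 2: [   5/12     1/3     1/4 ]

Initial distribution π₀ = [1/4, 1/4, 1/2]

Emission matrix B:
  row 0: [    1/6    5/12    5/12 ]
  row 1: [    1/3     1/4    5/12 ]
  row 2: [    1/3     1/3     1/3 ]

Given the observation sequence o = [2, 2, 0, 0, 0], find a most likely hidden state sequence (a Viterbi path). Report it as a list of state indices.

path = [2, 0, 1, 1, 1]

t=0: δ = [1.042e-01, 1.042e-01, 1.667e-01]  (obs o_0=2)
t=1: δ = [2.894e-02, 2.315e-02, 1.389e-02]  ψ = [2, 2, 2]  (obs o_1=2)
t=2: δ = [9.645e-04, 4.823e-03, 3.215e-03]  ψ = [1, 0, 0]  (obs o_2=0)
t=3: δ = [2.233e-04, 6.698e-04, 5.358e-04]  ψ = [2, 1, 1]  (obs o_3=0)
t=4: δ = [3.721e-05, 9.303e-05, 7.442e-05]  ψ = [2, 1, 1]  (obs o_4=0)
backtrack: best end state = 1; path = [2, 0, 1, 1, 1]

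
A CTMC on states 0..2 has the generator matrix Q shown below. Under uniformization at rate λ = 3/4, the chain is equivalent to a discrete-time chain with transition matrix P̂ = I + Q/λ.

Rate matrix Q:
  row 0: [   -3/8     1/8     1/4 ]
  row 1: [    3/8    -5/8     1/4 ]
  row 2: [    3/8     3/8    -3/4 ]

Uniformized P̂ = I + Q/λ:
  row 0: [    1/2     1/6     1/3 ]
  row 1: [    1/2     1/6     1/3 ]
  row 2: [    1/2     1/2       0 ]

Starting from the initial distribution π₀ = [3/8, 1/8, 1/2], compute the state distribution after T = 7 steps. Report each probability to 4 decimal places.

π = [0.5000, 0.2501, 0.2499]

t=0: π = [0.3750, 0.1250, 0.5000]
t=1: π = [0.5000, 0.3333, 0.1667]
t=2: π = [0.5000, 0.2222, 0.2778]
t=3: π = [0.5000, 0.2593, 0.2407]
t=4: π = [0.5000, 0.2469, 0.2531]
t=5: π = [0.5000, 0.2510, 0.2490]
t=6: π = [0.5000, 0.2497, 0.2503]
t=7: π = [0.5000, 0.2501, 0.2499]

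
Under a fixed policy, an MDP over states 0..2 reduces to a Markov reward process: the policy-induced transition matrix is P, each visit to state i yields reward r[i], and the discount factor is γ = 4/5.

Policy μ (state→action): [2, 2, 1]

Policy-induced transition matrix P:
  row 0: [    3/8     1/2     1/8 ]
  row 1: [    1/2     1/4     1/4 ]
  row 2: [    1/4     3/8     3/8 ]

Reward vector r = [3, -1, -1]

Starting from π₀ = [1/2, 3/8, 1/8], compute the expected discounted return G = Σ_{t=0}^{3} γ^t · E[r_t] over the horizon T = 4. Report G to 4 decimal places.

t=0: π = [0.5000, 0.3750, 0.1250], E[r] = 1.0000, γ^t·E[r] = 1.000000, running G = 1.000000
t=1: π = [0.4063, 0.3906, 0.2031], E[r] = 0.6250, γ^t·E[r] = 0.500000, running G = 1.500000
t=2: π = [0.3984, 0.3770, 0.2246], E[r] = 0.5938, γ^t·E[r] = 0.380000, running G = 1.880000
t=3: π = [0.3940, 0.3777, 0.2283], E[r] = 0.5762, γ^t·E[r] = 0.295000, running G = 2.175000

G = 2.1750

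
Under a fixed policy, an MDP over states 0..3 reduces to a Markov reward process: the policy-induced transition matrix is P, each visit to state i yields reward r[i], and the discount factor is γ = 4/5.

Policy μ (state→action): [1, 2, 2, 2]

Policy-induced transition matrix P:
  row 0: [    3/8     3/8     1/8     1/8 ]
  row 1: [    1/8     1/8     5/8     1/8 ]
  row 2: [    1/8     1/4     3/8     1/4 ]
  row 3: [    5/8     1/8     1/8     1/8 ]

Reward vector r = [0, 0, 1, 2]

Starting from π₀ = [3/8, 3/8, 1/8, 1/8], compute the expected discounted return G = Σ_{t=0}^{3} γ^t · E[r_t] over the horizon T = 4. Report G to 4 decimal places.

t=0: π = [0.3750, 0.3750, 0.1250, 0.1250], E[r] = 0.3750, γ^t·E[r] = 0.375000, running G = 0.375000
t=1: π = [0.2813, 0.2344, 0.3438, 0.1406], E[r] = 0.6250, γ^t·E[r] = 0.500000, running G = 0.875000
t=2: π = [0.2656, 0.2383, 0.3281, 0.1680], E[r] = 0.6641, γ^t·E[r] = 0.425000, running G = 1.300000
t=3: π = [0.2754, 0.2324, 0.3262, 0.1660], E[r] = 0.6582, γ^t·E[r] = 0.337000, running G = 1.637000

G = 1.6370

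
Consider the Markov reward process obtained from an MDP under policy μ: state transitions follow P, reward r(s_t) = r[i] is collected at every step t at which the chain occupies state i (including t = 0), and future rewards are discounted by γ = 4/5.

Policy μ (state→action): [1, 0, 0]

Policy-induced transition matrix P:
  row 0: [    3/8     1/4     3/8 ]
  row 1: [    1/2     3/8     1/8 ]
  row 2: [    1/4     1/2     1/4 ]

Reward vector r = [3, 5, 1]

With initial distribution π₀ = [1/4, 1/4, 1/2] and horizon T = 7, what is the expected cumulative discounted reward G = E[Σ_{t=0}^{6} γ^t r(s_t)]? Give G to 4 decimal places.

t=0: π = [0.2500, 0.2500, 0.5000], E[r] = 2.5000, γ^t·E[r] = 2.500000, running G = 2.500000
t=1: π = [0.3438, 0.4063, 0.2500], E[r] = 3.3125, γ^t·E[r] = 2.650000, running G = 5.150000
t=2: π = [0.3945, 0.3633, 0.2422], E[r] = 3.2422, γ^t·E[r] = 2.075000, running G = 7.225000
t=3: π = [0.3901, 0.3560, 0.2539], E[r] = 3.2041, γ^t·E[r] = 1.640500, running G = 8.865500
t=4: π = [0.3878, 0.3580, 0.2543], E[r] = 3.2074, γ^t·E[r] = 1.313750, running G = 10.179250
t=5: π = [0.3880, 0.3583, 0.2537], E[r] = 3.2092, γ^t·E[r] = 1.051585, running G = 11.230835
t=6: π = [0.3881, 0.3582, 0.2537], E[r] = 3.2090, γ^t·E[r] = 0.841228, running G = 12.072063

G = 12.0721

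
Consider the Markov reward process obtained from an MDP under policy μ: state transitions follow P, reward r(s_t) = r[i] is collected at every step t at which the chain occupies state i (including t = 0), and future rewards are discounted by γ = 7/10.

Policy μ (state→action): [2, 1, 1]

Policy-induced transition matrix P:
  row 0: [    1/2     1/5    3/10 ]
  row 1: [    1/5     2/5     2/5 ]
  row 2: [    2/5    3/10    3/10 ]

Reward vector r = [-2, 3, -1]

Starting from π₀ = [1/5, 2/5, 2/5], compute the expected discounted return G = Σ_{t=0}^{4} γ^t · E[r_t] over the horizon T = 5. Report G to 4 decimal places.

G = 0.1489

t=0: π = [0.2000, 0.4000, 0.4000], E[r] = 0.4000, γ^t·E[r] = 0.400000, running G = 0.400000
t=1: π = [0.3400, 0.3200, 0.3400], E[r] = -0.0600, γ^t·E[r] = -0.042000, running G = 0.358000
t=2: π = [0.3700, 0.2980, 0.3320], E[r] = -0.1780, γ^t·E[r] = -0.087220, running G = 0.270780
t=3: π = [0.3774, 0.2928, 0.3298], E[r] = -0.2062, γ^t·E[r] = -0.070727, running G = 0.200053
t=4: π = [0.3792, 0.2915, 0.3293], E[r] = -0.2130, γ^t·E[r] = -0.051146, running G = 0.148907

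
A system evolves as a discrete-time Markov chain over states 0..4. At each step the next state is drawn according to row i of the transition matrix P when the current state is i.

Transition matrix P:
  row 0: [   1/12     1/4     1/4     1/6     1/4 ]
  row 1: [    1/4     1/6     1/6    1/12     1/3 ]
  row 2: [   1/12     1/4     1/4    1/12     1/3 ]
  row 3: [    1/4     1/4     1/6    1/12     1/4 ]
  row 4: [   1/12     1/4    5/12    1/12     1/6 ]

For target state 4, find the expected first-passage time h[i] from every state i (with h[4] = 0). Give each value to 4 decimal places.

First-step conditioning: h[4] = 0; for i ≠ 4, h[i] = 1 + Σ_k P[i][k]·h[k].
  h[0] = 1 + 1/12·h[0] + 1/4·h[1] + 1/4·h[2] + 1/6·h[3]
  h[1] = 1 + 1/4·h[0] + 1/6·h[1] + 1/6·h[2] + 1/12·h[3]
  h[2] = 1 + 1/12·h[0] + 1/4·h[1] + 1/4·h[2] + 1/12·h[3]
  h[3] = 1 + 1/4·h[0] + 1/4·h[1] + 1/6·h[2] + 1/12·h[3]
Solving the 4×4 linear system over states ≠ 4 gives exactly h = [372/107, 1728/535, 1704/535, 1872/535, 0] (h[4] = 0 is the target).

h = [3.4766, 3.2299, 3.1850, 3.4991, 0.0000]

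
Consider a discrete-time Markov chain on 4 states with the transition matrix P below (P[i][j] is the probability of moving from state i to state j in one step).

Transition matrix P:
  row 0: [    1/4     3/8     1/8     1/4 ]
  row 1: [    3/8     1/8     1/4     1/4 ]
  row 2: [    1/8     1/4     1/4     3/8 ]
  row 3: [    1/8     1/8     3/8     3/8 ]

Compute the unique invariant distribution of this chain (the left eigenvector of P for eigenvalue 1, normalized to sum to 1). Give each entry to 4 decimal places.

Balance equations π_j = Σ_i π_i·P[i][j]:
  π_0 = 1/4·π_0 + 3/8·π_1 + 1/8·π_2 + 1/8·π_3
  π_1 = 3/8·π_0 + 1/8·π_1 + 1/4·π_2 + 1/8·π_3
  π_2 = 1/8·π_0 + 1/4·π_1 + 1/4·π_2 + 3/8·π_3
  normalize: π_0 + π_1 + π_2 + π_3 = 1
Solving the linear system gives exactly π = [97/479, 100/479, 127/479, 155/479].

π = [0.2025, 0.2088, 0.2651, 0.3236]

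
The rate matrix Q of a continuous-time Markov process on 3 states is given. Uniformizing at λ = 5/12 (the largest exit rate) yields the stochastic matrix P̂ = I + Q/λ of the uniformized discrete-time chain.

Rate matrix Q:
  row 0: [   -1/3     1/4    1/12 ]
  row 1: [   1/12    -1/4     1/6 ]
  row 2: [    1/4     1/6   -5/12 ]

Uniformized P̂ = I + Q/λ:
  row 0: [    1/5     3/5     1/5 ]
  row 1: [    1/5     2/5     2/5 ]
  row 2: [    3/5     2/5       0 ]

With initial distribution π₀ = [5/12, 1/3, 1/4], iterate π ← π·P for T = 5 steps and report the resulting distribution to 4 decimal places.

t=0: π = [0.4167, 0.3333, 0.2500]
t=1: π = [0.3000, 0.4833, 0.2167]
t=2: π = [0.2867, 0.4600, 0.2533]
t=3: π = [0.3013, 0.4573, 0.2413]
t=4: π = [0.2965, 0.4603, 0.2432]
t=5: π = [0.2973, 0.4593, 0.2434]

π = [0.2973, 0.4593, 0.2434]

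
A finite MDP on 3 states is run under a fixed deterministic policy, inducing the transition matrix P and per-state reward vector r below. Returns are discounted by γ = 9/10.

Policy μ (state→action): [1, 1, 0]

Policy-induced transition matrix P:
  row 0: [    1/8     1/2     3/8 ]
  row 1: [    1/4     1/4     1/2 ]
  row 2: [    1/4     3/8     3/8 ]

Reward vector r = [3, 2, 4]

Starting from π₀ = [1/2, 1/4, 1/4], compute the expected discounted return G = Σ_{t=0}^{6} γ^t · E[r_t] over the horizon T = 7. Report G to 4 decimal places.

G = 15.8671

t=0: π = [0.5000, 0.2500, 0.2500], E[r] = 3.0000, γ^t·E[r] = 3.000000, running G = 3.000000
t=1: π = [0.1875, 0.4063, 0.4063], E[r] = 3.0000, γ^t·E[r] = 2.700000, running G = 5.700000
t=2: π = [0.2266, 0.3477, 0.4258], E[r] = 3.0781, γ^t·E[r] = 2.493281, running G = 8.193281
t=3: π = [0.2217, 0.3599, 0.4185], E[r] = 3.0586, γ^t·E[r] = 2.229715, running G = 10.422996
t=4: π = [0.2223, 0.3577, 0.4200], E[r] = 3.0623, γ^t·E[r] = 2.009146, running G = 12.432142
t=5: π = [0.2222, 0.3581, 0.4197], E[r] = 3.0616, γ^t·E[r] = 1.807871, running G = 14.240013
t=6: π = [0.2222, 0.3580, 0.4198], E[r] = 3.0617, γ^t·E[r] = 1.627135, running G = 15.867148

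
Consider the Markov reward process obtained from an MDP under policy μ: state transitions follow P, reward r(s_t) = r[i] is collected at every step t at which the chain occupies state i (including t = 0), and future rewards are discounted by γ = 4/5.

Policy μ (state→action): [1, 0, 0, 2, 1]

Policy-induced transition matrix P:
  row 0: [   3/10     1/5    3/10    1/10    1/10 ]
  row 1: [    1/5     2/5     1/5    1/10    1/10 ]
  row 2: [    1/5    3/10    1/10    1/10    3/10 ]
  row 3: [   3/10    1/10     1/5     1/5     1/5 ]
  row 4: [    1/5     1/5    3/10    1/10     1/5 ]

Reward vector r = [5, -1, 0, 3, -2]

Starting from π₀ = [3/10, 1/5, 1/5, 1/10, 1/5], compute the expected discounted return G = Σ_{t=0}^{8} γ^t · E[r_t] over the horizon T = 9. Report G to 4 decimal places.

t=0: π = [0.3000, 0.2000, 0.2000, 0.1000, 0.2000], E[r] = 1.2000, γ^t·E[r] = 1.200000, running G = 1.200000
t=1: π = [0.2400, 0.2500, 0.2300, 0.1100, 0.1700], E[r] = 0.9400, γ^t·E[r] = 0.752000, running G = 1.952000
t=2: π = [0.2350, 0.2620, 0.2180, 0.1110, 0.1740], E[r] = 0.8980, γ^t·E[r] = 0.574720, running G = 2.526720
t=3: π = [0.2346, 0.2631, 0.2191, 0.1111, 0.1721], E[r] = 0.8990, γ^t·E[r] = 0.460288, running G = 2.987008
t=4: π = [0.2346, 0.2634, 0.2188, 0.1111, 0.1721], E[r] = 0.8985, γ^t·E[r] = 0.368017, running G = 3.355025
t=5: π = [0.2346, 0.2634, 0.2188, 0.1111, 0.1721], E[r] = 0.8986, γ^t·E[r] = 0.294443, running G = 3.649469
t=6: π = [0.2346, 0.2635, 0.2188, 0.1111, 0.1721], E[r] = 0.8986, γ^t·E[r] = 0.235552, running G = 3.885021
t=7: π = [0.2346, 0.2635, 0.2188, 0.1111, 0.1721], E[r] = 0.8986, γ^t·E[r] = 0.188442, running G = 4.073463
t=8: π = [0.2346, 0.2635, 0.2188, 0.1111, 0.1721], E[r] = 0.8986, γ^t·E[r] = 0.150754, running G = 4.224216

G = 4.2242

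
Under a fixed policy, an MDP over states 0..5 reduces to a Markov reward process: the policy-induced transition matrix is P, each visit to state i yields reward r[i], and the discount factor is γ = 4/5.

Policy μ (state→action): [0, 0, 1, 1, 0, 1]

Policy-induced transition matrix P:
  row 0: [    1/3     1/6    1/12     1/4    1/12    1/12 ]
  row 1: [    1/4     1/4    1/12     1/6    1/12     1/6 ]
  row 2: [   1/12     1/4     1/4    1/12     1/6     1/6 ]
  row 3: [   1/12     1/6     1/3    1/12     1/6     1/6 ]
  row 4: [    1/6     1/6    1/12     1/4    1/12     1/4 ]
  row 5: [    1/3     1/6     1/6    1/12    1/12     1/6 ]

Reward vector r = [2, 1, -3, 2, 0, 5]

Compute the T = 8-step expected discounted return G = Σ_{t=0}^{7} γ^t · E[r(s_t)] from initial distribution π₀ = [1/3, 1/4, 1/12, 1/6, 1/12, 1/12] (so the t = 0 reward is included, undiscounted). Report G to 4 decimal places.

t=0: π = [0.3333, 0.2500, 0.0833, 0.1667, 0.0833, 0.0833], E[r] = 1.4167, γ^t·E[r] = 1.416667, running G = 1.416667
t=1: π = [0.2361, 0.1944, 0.1458, 0.1736, 0.1042, 0.1458], E[r] = 1.3056, γ^t·E[r] = 1.044444, running G = 2.461111
t=2: π = [0.2199, 0.1950, 0.1632, 0.1563, 0.1100, 0.1557], E[r] = 1.2361, γ^t·E[r] = 0.791111, running G = 3.252222
t=3: π = [0.2189, 0.1965, 0.1626, 0.1546, 0.1100, 0.1575], E[r] = 1.2432, γ^t·E[r] = 0.636543, running G = 3.888765
t=4: π = [0.2193, 0.1966, 0.1622, 0.1545, 0.1098, 0.1576], E[r] = 1.2457, γ^t·E[r] = 0.510232, running G = 4.398998
t=5: π = [0.2195, 0.1966, 0.1621, 0.1546, 0.1097, 0.1575], E[r] = 1.2459, γ^t·E[r] = 0.408272, running G = 4.807270
t=6: π = [0.2195, 0.1966, 0.1621, 0.1546, 0.1097, 0.1575], E[r] = 1.2459, γ^t·E[r] = 0.326614, running G = 5.133884
t=7: π = [0.2195, 0.1966, 0.1621, 0.1546, 0.1097, 0.1575], E[r] = 1.2459, γ^t·E[r] = 0.261288, running G = 5.395172

G = 5.3952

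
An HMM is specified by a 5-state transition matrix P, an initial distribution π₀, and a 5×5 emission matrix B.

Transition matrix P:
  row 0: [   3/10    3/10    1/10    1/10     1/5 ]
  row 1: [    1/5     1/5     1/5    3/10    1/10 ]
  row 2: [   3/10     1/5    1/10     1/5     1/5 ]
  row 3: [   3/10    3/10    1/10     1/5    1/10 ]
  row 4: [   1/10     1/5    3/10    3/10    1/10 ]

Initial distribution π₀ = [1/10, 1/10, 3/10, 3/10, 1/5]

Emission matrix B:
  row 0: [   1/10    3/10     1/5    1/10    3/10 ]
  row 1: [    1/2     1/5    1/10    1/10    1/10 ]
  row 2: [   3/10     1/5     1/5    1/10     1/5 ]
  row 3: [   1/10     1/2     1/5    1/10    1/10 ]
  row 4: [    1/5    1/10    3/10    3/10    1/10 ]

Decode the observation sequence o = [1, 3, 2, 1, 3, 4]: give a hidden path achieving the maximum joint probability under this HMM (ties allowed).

path = [3, 0, 4, 3, 0, 0]

t=0: δ = [3.000e-02, 2.000e-02, 6.000e-02, 1.500e-01, 2.000e-02]  (obs o_0=1)
t=1: δ = [4.500e-03, 4.500e-03, 1.500e-03, 3.000e-03, 4.500e-03]  ψ = [3, 3, 3, 3, 3]  (obs o_1=3)
t=2: δ = [2.700e-04, 1.350e-04, 2.700e-04, 2.700e-04, 2.700e-04]  ψ = [0, 0, 4, 1, 0]  (obs o_2=2)
t=3: δ = [2.430e-05, 1.620e-05, 1.620e-05, 4.050e-05, 5.400e-06]  ψ = [0, 0, 4, 4, 0]  (obs o_3=1)
t=4: δ = [1.215e-06, 1.215e-06, 4.050e-07, 8.100e-07, 1.458e-06]  ψ = [3, 3, 3, 3, 0]  (obs o_4=3)
t=5: δ = [1.093e-07, 3.645e-08, 8.748e-08, 4.374e-08, 2.430e-08]  ψ = [0, 0, 4, 4, 0]  (obs o_5=4)
backtrack: best end state = 0; path = [3, 0, 4, 3, 0, 0]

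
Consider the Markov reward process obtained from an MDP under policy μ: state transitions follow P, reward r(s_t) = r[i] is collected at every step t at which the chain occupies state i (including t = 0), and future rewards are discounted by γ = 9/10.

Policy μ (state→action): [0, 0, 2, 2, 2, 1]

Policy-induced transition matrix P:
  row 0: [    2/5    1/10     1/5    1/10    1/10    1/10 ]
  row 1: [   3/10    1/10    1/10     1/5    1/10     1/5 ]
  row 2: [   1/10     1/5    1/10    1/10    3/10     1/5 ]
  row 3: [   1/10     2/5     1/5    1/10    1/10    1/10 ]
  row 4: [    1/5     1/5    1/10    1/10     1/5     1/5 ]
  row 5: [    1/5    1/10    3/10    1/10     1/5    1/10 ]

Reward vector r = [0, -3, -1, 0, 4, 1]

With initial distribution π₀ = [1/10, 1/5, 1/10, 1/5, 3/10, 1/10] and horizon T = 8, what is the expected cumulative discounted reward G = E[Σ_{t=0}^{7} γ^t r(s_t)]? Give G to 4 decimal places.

G = 1.1635

t=0: π = [0.1000, 0.2000, 0.1000, 0.2000, 0.3000, 0.1000], E[r] = 0.6000, γ^t·E[r] = 0.600000, running G = 0.600000
t=1: π = [0.2100, 0.2000, 0.1500, 0.1200, 0.1600, 0.1600], E[r] = 0.0500, γ^t·E[r] = 0.045000, running G = 0.645000
t=2: π = [0.2350, 0.1670, 0.1650, 0.1200, 0.1620, 0.1510], E[r] = 0.1330, γ^t·E[r] = 0.107730, running G = 0.752730
t=3: π = [0.2352, 0.1687, 0.1657, 0.1167, 0.1643, 0.1494], E[r] = 0.1348, γ^t·E[r] = 0.098269, running G = 0.850999
t=4: π = [0.2357, 0.1680, 0.1651, 0.1169, 0.1645, 0.1499], E[r] = 0.1388, γ^t·E[r] = 0.091073, running G = 0.942072
t=5: π = [0.2357, 0.1680, 0.1652, 0.1168, 0.1645, 0.1498], E[r] = 0.1383, γ^t·E[r] = 0.081654, running G = 1.023727
t=6: π = [0.2357, 0.1680, 0.1652, 0.1168, 0.1645, 0.1498], E[r] = 0.1384, γ^t·E[r] = 0.073555, running G = 1.097281
t=7: π = [0.2357, 0.1680, 0.1652, 0.1168, 0.1645, 0.1498], E[r] = 0.1384, γ^t·E[r] = 0.066194, running G = 1.163475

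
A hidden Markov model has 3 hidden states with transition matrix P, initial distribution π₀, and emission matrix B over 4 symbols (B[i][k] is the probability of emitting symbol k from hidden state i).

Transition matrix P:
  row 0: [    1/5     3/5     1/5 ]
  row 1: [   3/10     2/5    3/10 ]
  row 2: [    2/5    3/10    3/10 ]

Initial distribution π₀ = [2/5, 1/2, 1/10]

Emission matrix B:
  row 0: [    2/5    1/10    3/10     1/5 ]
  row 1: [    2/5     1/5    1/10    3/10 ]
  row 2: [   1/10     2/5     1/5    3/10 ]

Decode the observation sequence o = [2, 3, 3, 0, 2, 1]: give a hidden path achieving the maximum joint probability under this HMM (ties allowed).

path = [0, 1, 1, 1, 0, 1]

t=0: δ = [1.200e-01, 5.000e-02, 2.000e-02]  (obs o_0=2)
t=1: δ = [4.800e-03, 2.160e-02, 7.200e-03]  ψ = [0, 0, 0]  (obs o_1=3)
t=2: δ = [1.296e-03, 2.592e-03, 1.944e-03]  ψ = [1, 1, 1]  (obs o_2=3)
t=3: δ = [3.110e-04, 4.147e-04, 7.776e-05]  ψ = [1, 1, 1]  (obs o_3=0)
t=4: δ = [3.732e-05, 1.866e-05, 2.488e-05]  ψ = [1, 0, 1]  (obs o_4=2)
t=5: δ = [9.953e-07, 4.479e-06, 2.986e-06]  ψ = [2, 0, 0]  (obs o_5=1)
backtrack: best end state = 1; path = [0, 1, 1, 1, 0, 1]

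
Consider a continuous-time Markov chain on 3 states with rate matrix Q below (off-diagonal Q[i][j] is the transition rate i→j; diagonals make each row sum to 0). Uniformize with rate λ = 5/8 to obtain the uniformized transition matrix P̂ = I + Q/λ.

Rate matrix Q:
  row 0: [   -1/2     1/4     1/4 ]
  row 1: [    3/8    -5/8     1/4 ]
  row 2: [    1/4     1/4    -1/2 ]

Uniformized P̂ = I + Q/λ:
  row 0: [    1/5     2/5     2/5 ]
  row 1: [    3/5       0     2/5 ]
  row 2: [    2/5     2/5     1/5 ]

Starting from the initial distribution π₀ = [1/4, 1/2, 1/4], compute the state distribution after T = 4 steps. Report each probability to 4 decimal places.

π = [0.3756, 0.2912, 0.3332]

t=0: π = [0.2500, 0.5000, 0.2500]
t=1: π = [0.4500, 0.2000, 0.3500]
t=2: π = [0.3500, 0.3200, 0.3300]
t=3: π = [0.3940, 0.2720, 0.3340]
t=4: π = [0.3756, 0.2912, 0.3332]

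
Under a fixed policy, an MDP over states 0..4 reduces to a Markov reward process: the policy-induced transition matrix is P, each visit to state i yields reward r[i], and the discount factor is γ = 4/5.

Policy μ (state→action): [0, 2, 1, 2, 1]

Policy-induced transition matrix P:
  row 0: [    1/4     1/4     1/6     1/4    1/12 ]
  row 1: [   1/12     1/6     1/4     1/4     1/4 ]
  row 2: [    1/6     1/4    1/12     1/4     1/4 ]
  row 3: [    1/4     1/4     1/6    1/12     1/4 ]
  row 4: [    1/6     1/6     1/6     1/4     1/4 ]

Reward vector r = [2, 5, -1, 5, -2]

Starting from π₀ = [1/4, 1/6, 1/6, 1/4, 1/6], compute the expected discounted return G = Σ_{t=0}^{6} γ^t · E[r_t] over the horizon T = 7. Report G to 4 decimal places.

G = 7.7324

t=0: π = [0.2500, 0.1667, 0.1667, 0.2500, 0.1667], E[r] = 2.0833, γ^t·E[r] = 2.083333, running G = 2.083333
t=1: π = [0.1944, 0.2222, 0.1667, 0.2083, 0.2083], E[r] = 1.9583, γ^t·E[r] = 1.566667, running G = 3.650000
t=2: π = [0.1817, 0.2141, 0.1713, 0.2153, 0.2176], E[r] = 1.9039, γ^t·E[r] = 1.218519, running G = 4.868519
t=3: π = [0.1819, 0.2140, 0.1702, 0.2141, 0.2197], E[r] = 1.8949, γ^t·E[r] = 0.970173, running G = 5.838691
t=4: π = [0.1818, 0.2139, 0.1703, 0.2143, 0.2197], E[r] = 1.8948, γ^t·E[r] = 0.776122, running G = 6.614813
t=5: π = [0.1819, 0.2139, 0.1703, 0.2143, 0.2197], E[r] = 1.8948, γ^t·E[r] = 0.620887, running G = 7.235700
t=6: π = [0.1819, 0.2139, 0.1703, 0.2143, 0.2197], E[r] = 1.8948, γ^t·E[r] = 0.496714, running G = 7.732414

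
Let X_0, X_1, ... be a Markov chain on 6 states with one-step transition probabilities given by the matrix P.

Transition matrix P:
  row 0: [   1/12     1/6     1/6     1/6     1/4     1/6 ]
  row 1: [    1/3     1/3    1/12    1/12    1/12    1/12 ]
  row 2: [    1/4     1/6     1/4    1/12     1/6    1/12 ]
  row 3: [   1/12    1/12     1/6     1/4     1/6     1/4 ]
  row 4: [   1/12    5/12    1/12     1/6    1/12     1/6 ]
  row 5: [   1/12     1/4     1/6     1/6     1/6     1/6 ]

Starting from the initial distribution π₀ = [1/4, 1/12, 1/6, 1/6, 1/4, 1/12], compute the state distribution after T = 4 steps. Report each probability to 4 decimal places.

π = [0.1687, 0.2443, 0.1462, 0.1463, 0.1481, 0.1463]

t=0: π = [0.2500, 0.0833, 0.1667, 0.1667, 0.2500, 0.0833]
t=1: π = [0.1319, 0.2361, 0.1528, 0.1597, 0.1597, 0.1597]
t=2: π = [0.1678, 0.2459, 0.1464, 0.1476, 0.1447, 0.1476]
t=3: π = [0.1692, 0.2438, 0.1463, 0.1463, 0.1481, 0.1463]
t=4: π = [0.1687, 0.2443, 0.1462, 0.1463, 0.1481, 0.1463]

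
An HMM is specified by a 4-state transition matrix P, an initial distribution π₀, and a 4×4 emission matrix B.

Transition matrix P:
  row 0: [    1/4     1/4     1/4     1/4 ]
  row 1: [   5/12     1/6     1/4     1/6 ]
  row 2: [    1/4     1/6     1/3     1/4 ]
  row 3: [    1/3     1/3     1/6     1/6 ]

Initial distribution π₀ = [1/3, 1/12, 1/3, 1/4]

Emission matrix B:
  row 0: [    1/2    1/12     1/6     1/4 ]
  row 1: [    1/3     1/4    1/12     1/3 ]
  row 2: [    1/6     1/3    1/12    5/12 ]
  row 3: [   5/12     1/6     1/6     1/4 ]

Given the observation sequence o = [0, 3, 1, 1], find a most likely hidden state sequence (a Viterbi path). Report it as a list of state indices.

t=0: δ = [1.667e-01, 2.778e-02, 5.556e-02, 1.042e-01]  (obs o_0=0)
t=1: δ = [1.042e-02, 1.389e-02, 1.736e-02, 1.042e-02]  ψ = [0, 0, 0, 0]  (obs o_1=3)
t=2: δ = [4.823e-04, 8.681e-04, 1.929e-03, 7.234e-04]  ψ = [1, 3, 2, 2]  (obs o_2=1)
t=3: δ = [4.019e-05, 8.038e-05, 2.143e-04, 8.038e-05]  ψ = [2, 2, 2, 2]  (obs o_3=1)
backtrack: best end state = 2; path = [0, 2, 2, 2]

path = [0, 2, 2, 2]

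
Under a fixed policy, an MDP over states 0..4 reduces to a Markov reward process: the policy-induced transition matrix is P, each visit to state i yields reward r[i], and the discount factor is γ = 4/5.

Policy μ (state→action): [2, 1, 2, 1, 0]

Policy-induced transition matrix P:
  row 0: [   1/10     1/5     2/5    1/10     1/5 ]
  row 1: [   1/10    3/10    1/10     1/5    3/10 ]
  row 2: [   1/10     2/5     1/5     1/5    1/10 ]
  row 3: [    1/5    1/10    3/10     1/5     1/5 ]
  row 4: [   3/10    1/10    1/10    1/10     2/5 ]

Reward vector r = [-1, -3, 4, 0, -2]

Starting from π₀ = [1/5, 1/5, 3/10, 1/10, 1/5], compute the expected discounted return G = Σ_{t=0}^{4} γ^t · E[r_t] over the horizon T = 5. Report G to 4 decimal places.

t=0: π = [0.2000, 0.2000, 0.3000, 0.1000, 0.2000], E[r] = 0.0000, γ^t·E[r] = 0.000000, running G = 0.000000
t=1: π = [0.1500, 0.2500, 0.2100, 0.1600, 0.2300], E[r] = -0.5200, γ^t·E[r] = -0.416000, running G = -0.416000
t=2: π = [0.1620, 0.2280, 0.1980, 0.1620, 0.2500], E[r] = -0.5540, γ^t·E[r] = -0.354560, running G = -0.770560
t=3: π = [0.1662, 0.2212, 0.2008, 0.1588, 0.2530], E[r] = -0.5326, γ^t·E[r] = -0.272691, running G = -1.043251
t=4: π = [0.1665, 0.2211, 0.2017, 0.1581, 0.2526], E[r] = -0.5283, γ^t·E[r] = -0.216375, running G = -1.259626

G = -1.2596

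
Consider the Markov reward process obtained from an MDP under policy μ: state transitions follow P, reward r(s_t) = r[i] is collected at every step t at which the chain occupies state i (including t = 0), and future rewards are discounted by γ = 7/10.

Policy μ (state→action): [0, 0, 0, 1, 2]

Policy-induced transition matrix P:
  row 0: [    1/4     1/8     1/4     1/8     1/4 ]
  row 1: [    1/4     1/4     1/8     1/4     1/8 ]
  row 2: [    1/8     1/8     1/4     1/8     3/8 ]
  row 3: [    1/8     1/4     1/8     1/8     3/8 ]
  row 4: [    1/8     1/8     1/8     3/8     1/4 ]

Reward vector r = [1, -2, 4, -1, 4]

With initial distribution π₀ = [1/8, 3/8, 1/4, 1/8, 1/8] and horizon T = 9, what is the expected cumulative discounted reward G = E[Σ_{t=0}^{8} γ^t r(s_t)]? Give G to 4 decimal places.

G = 3.7279

t=0: π = [0.1250, 0.3750, 0.2500, 0.1250, 0.1250], E[r] = 0.7500, γ^t·E[r] = 0.750000, running G = 0.750000
t=1: π = [0.1875, 0.1875, 0.1719, 0.2031, 0.2500], E[r] = 1.2969, γ^t·E[r] = 0.907813, running G = 1.657813
t=2: π = [0.1719, 0.1738, 0.1699, 0.2109, 0.2734], E[r] = 1.3867, γ^t·E[r] = 0.679492, running G = 2.337305
t=3: π = [0.1682, 0.1731, 0.1677, 0.2151, 0.2759], E[r] = 1.3813, γ^t·E[r] = 0.473802, running G = 2.811107
t=4: π = [0.1677, 0.1735, 0.1670, 0.2156, 0.2762], E[r] = 1.3778, γ^t·E[r] = 0.330819, running G = 3.141926
t=5: π = [0.1676, 0.1736, 0.1668, 0.2157, 0.2761], E[r] = 1.3765, γ^t·E[r] = 0.231346, running G = 3.373272
t=6: π = [0.1677, 0.1737, 0.1668, 0.2157, 0.2761], E[r] = 1.3763, γ^t·E[r] = 0.161918, running G = 3.535191
t=7: π = [0.1677, 0.1737, 0.1668, 0.2157, 0.2761], E[r] = 1.3762, γ^t·E[r] = 0.113340, running G = 3.648531
t=8: π = [0.1677, 0.1737, 0.1668, 0.2157, 0.2761], E[r] = 1.3763, γ^t·E[r] = 0.079338, running G = 3.727869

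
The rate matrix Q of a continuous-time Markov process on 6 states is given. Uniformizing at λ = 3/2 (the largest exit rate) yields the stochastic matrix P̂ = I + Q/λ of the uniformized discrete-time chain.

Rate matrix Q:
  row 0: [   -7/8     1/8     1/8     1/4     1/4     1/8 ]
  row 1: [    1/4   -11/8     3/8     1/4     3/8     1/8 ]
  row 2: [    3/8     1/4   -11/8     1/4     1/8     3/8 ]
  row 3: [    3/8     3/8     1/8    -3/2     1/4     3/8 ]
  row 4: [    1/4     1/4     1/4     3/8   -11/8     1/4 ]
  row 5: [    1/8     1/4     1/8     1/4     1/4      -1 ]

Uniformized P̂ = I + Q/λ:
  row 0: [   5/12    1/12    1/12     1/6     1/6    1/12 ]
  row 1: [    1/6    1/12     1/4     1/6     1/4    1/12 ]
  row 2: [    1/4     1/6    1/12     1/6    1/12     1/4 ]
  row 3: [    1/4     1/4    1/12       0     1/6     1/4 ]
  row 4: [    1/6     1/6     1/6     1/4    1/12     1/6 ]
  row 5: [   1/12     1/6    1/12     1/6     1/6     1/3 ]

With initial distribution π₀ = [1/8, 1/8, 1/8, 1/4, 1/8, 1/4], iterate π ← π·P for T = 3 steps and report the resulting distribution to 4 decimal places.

π = [0.2294, 0.1491, 0.1209, 0.1536, 0.1554, 0.1916]

t=0: π = [0.1250, 0.1250, 0.1250, 0.2500, 0.1250, 0.2500]
t=1: π = [0.2083, 0.1667, 0.1146, 0.1354, 0.1563, 0.2188]
t=2: π = [0.2214, 0.1467, 0.1241, 0.1571, 0.1580, 0.1927]
t=3: π = [0.2294, 0.1491, 0.1209, 0.1536, 0.1554, 0.1916]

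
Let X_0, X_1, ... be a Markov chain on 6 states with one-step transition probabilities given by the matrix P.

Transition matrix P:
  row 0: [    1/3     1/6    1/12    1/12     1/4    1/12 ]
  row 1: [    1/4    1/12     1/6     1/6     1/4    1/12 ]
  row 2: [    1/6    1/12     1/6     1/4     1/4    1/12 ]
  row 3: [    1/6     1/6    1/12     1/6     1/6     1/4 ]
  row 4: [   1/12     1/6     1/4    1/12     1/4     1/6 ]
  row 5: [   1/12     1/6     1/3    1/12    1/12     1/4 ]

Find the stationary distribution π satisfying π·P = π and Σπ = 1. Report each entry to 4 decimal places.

Balance equations π_j = Σ_i π_i·P[i][j]:
  π_0 = 1/3·π_0 + 1/4·π_1 + 1/6·π_2 + 1/6·π_3 + 1/12·π_4 + 1/12·π_5
  π_1 = 1/6·π_0 + 1/12·π_1 + 1/12·π_2 + 1/6·π_3 + 1/6·π_4 + 1/6·π_5
  π_2 = 1/12·π_0 + 1/6·π_1 + 1/6·π_2 + 1/12·π_3 + 1/4·π_4 + 1/3·π_5
  π_3 = 1/12·π_0 + 1/6·π_1 + 1/4·π_2 + 1/6·π_3 + 1/12·π_4 + 1/12·π_5
  π_4 = 1/4·π_0 + 1/4·π_1 + 1/4·π_2 + 1/6·π_3 + 1/4·π_4 + 1/12·π_5
  normalize: π_0 + π_1 + π_2 + π_3 + π_4 + π_5 = 1
Solving the linear system gives exactly π = [1798/10117, 1414/10117, 1852/10117, 1385/10117, 2163/10117, 1505/10117].

π = [0.1777, 0.1398, 0.1831, 0.1369, 0.2138, 0.1488]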